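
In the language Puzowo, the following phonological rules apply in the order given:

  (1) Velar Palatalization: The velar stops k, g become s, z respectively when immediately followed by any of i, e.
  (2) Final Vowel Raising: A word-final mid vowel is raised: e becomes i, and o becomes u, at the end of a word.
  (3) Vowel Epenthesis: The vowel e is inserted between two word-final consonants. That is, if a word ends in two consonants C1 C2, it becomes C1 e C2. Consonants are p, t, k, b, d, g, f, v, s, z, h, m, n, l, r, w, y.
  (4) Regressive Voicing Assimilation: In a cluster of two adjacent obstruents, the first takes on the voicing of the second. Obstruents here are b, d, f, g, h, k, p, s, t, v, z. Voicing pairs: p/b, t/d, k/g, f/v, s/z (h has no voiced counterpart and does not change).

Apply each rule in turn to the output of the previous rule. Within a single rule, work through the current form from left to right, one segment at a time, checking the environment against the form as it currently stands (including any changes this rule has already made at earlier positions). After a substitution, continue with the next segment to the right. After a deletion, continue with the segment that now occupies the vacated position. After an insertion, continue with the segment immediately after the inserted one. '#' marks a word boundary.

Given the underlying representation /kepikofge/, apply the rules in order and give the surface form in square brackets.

(1) Velar Palatalization: [kepikofge] → [sepikofze]
(2) Final Vowel Raising: [sepikofze] → [sepikofzi]
(3) Vowel Epenthesis: no change — [sepikofzi]
(4) Regressive Voicing Assimilation: [sepikofzi] → [sepikovzi]

[sepikovzi]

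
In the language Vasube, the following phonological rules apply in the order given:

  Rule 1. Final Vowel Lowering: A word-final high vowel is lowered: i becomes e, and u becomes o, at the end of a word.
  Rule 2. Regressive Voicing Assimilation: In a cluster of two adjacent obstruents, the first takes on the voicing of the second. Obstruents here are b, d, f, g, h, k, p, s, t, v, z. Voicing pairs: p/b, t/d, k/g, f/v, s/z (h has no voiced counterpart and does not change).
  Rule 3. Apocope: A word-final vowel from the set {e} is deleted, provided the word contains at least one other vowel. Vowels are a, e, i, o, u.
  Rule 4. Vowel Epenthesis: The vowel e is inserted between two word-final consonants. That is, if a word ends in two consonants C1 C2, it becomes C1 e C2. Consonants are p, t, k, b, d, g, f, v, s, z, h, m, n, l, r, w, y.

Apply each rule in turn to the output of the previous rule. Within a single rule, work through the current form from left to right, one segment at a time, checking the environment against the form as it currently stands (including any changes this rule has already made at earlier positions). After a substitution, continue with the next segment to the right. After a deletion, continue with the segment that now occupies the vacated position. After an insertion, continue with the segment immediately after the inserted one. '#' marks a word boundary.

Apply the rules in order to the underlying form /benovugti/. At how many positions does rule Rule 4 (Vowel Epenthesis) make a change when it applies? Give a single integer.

Rule 1 Final Vowel Lowering: [benovugti] → [benovugte]
Rule 2 Regressive Voicing Assimilation: [benovugte] → [benovukte]
Rule 3 Apocope: [benovukte] → [benovukt]
Rule 4 Vowel Epenthesis: [benovukt] → [benovuket]
Rule Rule 4 changed 1 position(s).

1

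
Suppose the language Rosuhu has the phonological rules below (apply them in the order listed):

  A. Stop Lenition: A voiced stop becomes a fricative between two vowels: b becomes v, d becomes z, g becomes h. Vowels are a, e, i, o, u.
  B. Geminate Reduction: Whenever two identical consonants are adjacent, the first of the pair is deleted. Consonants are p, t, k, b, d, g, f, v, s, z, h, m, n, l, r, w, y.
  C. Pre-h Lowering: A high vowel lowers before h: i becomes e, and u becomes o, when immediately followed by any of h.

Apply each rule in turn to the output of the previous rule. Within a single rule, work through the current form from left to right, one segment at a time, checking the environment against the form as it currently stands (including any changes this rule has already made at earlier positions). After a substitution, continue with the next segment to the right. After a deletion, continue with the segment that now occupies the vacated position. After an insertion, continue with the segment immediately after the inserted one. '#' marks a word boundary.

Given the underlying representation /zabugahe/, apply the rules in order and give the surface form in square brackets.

A Stop Lenition: [zabugahe] → [zavuhahe]
B Geminate Reduction: no change — [zavuhahe]
C Pre-h Lowering: [zavuhahe] → [zavohahe]

[zavohahe]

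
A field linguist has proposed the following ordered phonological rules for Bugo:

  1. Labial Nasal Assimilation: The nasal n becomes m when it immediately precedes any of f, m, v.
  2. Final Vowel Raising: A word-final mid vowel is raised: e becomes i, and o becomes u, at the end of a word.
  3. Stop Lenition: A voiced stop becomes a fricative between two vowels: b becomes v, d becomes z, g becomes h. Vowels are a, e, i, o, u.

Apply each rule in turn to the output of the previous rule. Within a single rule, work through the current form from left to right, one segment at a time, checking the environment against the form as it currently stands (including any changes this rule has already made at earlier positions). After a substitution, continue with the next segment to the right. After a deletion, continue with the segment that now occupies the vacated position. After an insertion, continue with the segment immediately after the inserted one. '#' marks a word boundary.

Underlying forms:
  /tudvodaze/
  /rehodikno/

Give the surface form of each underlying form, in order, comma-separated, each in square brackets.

[tudvozazi], [rehoziknu]

/tudvodaze/:
  1 Labial Nasal Assimilation: no change — [tudvodaze]
  2 Final Vowel Raising: [tudvodaze] → [tudvodazi]
  3 Stop Lenition: [tudvodazi] → [tudvozazi]
/rehodikno/:
  1 Labial Nasal Assimilation: no change — [rehodikno]
  2 Final Vowel Raising: [rehodikno] → [rehodiknu]
  3 Stop Lenition: [rehodiknu] → [rehoziknu]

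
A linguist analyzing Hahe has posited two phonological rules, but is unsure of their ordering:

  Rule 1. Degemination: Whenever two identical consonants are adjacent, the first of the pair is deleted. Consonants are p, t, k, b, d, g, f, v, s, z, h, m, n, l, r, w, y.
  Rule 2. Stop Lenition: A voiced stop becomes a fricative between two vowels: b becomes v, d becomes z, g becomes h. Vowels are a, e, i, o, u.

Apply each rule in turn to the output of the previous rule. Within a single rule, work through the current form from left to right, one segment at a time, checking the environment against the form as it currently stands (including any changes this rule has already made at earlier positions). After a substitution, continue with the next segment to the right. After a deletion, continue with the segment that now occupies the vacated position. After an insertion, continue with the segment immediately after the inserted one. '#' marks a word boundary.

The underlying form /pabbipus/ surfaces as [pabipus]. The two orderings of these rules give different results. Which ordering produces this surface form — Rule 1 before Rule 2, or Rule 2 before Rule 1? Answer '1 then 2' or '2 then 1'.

2 then 1

Order 1 then 2:
  1 Degemination: [pabbipus] → [pabipus]
  2 Stop Lenition: [pabipus] → [pavipus]
  result: [pavipus]
Order 2 then 1:
  2 Stop Lenition: no change — [pabbipus]
  1 Degemination: [pabbipus] → [pabipus]
  result: [pabipus]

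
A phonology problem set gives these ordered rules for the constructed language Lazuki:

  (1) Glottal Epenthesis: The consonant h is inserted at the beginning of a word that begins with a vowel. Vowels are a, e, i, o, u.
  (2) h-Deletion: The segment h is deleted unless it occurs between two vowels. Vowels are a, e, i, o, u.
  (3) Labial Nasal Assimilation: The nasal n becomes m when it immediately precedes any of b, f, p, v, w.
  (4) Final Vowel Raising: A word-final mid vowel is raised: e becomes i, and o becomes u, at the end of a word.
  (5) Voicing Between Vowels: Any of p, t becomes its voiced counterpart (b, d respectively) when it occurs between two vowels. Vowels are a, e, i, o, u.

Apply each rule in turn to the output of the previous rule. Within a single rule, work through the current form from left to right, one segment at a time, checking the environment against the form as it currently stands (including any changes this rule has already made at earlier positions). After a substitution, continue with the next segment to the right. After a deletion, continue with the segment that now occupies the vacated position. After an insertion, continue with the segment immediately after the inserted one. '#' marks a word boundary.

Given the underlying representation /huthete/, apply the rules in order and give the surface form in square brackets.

[udedi]

(1) Glottal Epenthesis: no change — [huthete]
(2) h-Deletion: [huthete] → [utete]
(3) Labial Nasal Assimilation: no change — [utete]
(4) Final Vowel Raising: [utete] → [uteti]
(5) Voicing Between Vowels: [uteti] → [udedi]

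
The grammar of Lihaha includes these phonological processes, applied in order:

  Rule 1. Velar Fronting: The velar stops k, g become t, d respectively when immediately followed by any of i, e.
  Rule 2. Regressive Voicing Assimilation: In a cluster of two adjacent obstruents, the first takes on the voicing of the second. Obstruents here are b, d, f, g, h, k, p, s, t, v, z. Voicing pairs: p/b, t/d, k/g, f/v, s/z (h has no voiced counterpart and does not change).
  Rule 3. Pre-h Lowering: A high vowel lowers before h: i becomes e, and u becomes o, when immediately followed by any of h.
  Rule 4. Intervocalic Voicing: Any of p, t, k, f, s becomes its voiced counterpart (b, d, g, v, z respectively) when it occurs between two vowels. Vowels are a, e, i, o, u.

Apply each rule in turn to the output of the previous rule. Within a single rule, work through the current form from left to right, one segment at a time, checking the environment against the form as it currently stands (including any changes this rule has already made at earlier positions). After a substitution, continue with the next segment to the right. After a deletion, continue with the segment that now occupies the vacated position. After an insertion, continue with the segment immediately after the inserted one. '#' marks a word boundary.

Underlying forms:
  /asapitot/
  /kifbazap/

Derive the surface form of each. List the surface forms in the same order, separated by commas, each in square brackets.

[azabidot], [tivbazap]

/asapitot/:
  Rule 1 Velar Fronting: no change — [asapitot]
  Rule 2 Regressive Voicing Assimilation: no change — [asapitot]
  Rule 3 Pre-h Lowering: no change — [asapitot]
  Rule 4 Intervocalic Voicing: [asapitot] → [azabidot]
/kifbazap/:
  Rule 1 Velar Fronting: [kifbazap] → [tifbazap]
  Rule 2 Regressive Voicing Assimilation: [tifbazap] → [tivbazap]
  Rule 3 Pre-h Lowering: no change — [tivbazap]
  Rule 4 Intervocalic Voicing: no change — [tivbazap]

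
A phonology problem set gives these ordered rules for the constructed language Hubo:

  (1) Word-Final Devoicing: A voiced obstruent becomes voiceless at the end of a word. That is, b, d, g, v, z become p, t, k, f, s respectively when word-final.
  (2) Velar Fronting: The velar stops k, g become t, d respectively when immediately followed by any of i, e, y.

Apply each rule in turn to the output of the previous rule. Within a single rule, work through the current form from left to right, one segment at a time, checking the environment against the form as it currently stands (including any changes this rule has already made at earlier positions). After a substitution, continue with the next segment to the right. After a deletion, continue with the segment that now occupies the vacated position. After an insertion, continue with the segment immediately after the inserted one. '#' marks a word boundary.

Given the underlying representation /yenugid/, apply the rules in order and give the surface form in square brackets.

(1) Word-Final Devoicing: [yenugid] → [yenugit]
(2) Velar Fronting: [yenugit] → [yenudit]

[yenudit]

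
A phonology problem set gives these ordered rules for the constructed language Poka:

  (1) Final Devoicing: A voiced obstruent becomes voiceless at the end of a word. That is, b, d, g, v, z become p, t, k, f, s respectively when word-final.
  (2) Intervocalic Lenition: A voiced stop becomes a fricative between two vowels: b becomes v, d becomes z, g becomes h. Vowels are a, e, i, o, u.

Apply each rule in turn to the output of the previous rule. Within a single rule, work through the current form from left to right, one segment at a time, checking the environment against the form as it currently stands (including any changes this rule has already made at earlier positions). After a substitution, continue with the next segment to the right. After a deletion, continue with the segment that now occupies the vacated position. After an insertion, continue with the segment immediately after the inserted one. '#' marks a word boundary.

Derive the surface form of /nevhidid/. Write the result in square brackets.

[nevhizit]

(1) Final Devoicing: [nevhidid] → [nevhidit]
(2) Intervocalic Lenition: [nevhidit] → [nevhizit]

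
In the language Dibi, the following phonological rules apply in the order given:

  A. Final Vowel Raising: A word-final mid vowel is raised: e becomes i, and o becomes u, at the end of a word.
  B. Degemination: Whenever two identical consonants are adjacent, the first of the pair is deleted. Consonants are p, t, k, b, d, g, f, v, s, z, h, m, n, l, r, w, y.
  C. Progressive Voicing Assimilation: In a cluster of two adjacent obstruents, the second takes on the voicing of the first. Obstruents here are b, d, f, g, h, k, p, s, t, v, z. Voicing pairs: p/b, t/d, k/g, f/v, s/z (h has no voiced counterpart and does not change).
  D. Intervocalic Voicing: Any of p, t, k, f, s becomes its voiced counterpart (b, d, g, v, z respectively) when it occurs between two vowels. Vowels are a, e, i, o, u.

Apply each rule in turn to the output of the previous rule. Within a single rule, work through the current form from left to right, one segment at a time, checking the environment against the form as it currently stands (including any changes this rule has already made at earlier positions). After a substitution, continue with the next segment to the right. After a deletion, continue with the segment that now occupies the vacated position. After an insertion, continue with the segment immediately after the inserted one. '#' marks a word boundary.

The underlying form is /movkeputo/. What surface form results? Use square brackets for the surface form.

A Final Vowel Raising: [movkeputo] → [movkeputu]
B Degemination: no change — [movkeputu]
C Progressive Voicing Assimilation: [movkeputu] → [movgeputu]
D Intervocalic Voicing: [movgeputu] → [movgebudu]

[movgebudu]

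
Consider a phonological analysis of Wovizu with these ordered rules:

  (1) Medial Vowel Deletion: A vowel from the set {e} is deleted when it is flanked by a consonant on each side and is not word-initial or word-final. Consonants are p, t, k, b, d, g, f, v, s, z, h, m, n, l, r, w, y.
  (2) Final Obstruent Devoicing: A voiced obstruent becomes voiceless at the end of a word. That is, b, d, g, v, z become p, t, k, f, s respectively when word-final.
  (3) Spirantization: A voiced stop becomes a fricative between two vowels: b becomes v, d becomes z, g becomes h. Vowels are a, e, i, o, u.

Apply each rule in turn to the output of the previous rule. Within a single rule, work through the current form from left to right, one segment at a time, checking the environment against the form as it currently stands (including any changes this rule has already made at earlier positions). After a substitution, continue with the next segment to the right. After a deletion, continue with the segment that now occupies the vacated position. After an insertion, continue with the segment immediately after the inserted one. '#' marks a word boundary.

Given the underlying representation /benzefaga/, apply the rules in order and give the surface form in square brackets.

[bnzfaha]

(1) Medial Vowel Deletion: [benzefaga] → [bnzfaga]
(2) Final Obstruent Devoicing: no change — [bnzfaga]
(3) Spirantization: [bnzfaga] → [bnzfaha]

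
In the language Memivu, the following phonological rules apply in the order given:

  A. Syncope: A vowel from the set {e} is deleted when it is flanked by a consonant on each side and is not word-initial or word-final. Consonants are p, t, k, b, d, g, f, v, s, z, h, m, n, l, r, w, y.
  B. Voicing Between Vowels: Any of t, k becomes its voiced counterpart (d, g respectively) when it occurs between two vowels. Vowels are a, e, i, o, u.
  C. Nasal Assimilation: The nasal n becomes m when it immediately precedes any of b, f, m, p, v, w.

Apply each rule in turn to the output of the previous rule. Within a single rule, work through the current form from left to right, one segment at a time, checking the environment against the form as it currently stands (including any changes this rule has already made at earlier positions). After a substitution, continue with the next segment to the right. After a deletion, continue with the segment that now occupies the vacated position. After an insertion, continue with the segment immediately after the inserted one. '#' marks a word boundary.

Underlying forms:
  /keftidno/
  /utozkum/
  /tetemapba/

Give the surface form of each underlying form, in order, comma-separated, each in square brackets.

[kftidno], [udozkum], [ttmapba]

/keftidno/:
  A Syncope: [keftidno] → [kftidno]
  B Voicing Between Vowels: no change — [kftidno]
  C Nasal Assimilation: no change — [kftidno]
/utozkum/:
  A Syncope: no change — [utozkum]
  B Voicing Between Vowels: [utozkum] → [udozkum]
  C Nasal Assimilation: no change — [udozkum]
/tetemapba/:
  A Syncope: [tetemapba] → [ttmapba]
  B Voicing Between Vowels: no change — [ttmapba]
  C Nasal Assimilation: no change — [ttmapba]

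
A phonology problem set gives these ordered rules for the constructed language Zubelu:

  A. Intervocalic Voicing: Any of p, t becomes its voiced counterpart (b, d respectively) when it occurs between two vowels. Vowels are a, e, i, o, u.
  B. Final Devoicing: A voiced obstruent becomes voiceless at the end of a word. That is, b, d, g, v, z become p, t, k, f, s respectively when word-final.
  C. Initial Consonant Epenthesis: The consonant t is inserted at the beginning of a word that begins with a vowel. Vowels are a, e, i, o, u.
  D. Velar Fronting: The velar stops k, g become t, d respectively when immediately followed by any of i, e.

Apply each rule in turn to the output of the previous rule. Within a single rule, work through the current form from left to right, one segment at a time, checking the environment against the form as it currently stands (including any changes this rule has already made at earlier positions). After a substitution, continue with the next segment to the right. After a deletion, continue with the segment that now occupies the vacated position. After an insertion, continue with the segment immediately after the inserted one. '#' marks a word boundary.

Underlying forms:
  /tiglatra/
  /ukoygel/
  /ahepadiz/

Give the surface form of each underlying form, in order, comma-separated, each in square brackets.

/tiglatra/:
  A Intervocalic Voicing: no change — [tiglatra]
  B Final Devoicing: no change — [tiglatra]
  C Initial Consonant Epenthesis: no change — [tiglatra]
  D Velar Fronting: no change — [tiglatra]
/ukoygel/:
  A Intervocalic Voicing: no change — [ukoygel]
  B Final Devoicing: no change — [ukoygel]
  C Initial Consonant Epenthesis: [ukoygel] → [tukoygel]
  D Velar Fronting: [tukoygel] → [tukoydel]
/ahepadiz/:
  A Intervocalic Voicing: [ahepadiz] → [ahebadiz]
  B Final Devoicing: [ahebadiz] → [ahebadis]
  C Initial Consonant Epenthesis: [ahebadis] → [tahebadis]
  D Velar Fronting: no change — [tahebadis]

[tiglatra], [tukoydel], [tahebadis]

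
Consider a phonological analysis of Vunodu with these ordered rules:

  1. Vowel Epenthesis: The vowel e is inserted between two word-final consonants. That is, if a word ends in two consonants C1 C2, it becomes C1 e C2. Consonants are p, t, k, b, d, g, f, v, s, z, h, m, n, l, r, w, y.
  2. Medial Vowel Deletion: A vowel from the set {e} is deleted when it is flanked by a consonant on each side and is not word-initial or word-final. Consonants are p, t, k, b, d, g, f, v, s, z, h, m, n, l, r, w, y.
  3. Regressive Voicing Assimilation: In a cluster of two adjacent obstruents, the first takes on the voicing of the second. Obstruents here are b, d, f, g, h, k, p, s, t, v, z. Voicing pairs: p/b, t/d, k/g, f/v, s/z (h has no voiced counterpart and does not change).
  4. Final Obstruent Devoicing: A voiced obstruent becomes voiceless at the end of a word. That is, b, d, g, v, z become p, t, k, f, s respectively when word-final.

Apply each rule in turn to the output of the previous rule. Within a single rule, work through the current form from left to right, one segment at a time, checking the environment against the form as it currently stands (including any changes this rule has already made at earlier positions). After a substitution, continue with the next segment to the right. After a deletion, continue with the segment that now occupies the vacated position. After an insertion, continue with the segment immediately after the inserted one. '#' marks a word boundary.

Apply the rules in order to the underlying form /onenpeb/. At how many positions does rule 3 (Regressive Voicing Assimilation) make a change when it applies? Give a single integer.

1

1 Vowel Epenthesis: no change — [onenpeb]
2 Medial Vowel Deletion: [onenpeb] → [onnpb]
3 Regressive Voicing Assimilation: [onnpb] → [onnbb]
4 Final Obstruent Devoicing: [onnbb] → [onnbp]
Rule 3 changed 1 position(s).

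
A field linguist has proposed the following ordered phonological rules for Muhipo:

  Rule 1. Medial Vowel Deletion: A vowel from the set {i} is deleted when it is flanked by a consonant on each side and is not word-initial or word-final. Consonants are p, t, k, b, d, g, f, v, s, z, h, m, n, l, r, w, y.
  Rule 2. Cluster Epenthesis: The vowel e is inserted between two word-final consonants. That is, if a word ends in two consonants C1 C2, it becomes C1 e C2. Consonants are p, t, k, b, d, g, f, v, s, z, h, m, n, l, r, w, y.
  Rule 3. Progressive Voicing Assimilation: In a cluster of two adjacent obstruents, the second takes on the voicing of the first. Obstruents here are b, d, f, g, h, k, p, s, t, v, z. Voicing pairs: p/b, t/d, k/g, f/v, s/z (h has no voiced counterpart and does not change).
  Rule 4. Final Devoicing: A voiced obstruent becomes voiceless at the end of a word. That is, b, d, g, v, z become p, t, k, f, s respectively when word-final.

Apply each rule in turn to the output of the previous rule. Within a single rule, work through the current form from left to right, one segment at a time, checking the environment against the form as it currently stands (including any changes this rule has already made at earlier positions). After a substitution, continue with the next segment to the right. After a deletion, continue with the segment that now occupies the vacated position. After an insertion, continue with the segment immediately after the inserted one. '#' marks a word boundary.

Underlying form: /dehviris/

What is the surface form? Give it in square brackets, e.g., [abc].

Rule 1 Medial Vowel Deletion: [dehviris] → [dehvrs]
Rule 2 Cluster Epenthesis: [dehvrs] → [dehvres]
Rule 3 Progressive Voicing Assimilation: [dehvres] → [dehfres]
Rule 4 Final Devoicing: no change — [dehfres]

[dehfres]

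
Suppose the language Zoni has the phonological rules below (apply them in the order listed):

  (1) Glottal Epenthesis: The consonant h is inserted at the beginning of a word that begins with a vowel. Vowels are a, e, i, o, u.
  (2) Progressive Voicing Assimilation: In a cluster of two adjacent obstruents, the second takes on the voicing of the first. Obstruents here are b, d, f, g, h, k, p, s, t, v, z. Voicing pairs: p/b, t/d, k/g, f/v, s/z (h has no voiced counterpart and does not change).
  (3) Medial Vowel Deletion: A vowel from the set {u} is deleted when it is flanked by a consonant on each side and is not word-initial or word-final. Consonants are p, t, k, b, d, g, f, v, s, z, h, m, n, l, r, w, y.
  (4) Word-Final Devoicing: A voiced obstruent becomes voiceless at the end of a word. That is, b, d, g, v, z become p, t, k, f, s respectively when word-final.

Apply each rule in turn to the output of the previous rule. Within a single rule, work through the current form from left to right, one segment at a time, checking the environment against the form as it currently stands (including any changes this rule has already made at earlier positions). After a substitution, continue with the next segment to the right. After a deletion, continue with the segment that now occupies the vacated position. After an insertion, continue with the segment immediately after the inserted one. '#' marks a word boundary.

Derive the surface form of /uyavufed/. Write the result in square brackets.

(1) Glottal Epenthesis: [uyavufed] → [huyavufed]
(2) Progressive Voicing Assimilation: no change — [huyavufed]
(3) Medial Vowel Deletion: [huyavufed] → [hyavfed]
(4) Word-Final Devoicing: [hyavfed] → [hyavfet]

[hyavfet]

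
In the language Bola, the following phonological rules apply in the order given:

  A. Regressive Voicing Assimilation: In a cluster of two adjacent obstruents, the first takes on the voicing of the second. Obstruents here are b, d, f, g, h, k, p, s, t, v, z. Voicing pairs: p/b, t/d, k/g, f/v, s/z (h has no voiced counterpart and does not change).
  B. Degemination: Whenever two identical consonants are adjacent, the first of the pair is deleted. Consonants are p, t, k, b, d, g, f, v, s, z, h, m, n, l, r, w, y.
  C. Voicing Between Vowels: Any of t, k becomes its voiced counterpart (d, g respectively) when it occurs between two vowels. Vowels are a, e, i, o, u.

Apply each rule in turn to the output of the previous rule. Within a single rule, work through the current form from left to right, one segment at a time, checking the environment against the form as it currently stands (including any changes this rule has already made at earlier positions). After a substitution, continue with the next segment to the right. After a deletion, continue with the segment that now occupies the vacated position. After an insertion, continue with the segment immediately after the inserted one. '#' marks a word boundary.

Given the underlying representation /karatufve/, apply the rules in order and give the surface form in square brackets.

A Regressive Voicing Assimilation: [karatufve] → [karatuvve]
B Degemination: [karatuvve] → [karatuve]
C Voicing Between Vowels: [karatuve] → [karaduve]

[karaduve]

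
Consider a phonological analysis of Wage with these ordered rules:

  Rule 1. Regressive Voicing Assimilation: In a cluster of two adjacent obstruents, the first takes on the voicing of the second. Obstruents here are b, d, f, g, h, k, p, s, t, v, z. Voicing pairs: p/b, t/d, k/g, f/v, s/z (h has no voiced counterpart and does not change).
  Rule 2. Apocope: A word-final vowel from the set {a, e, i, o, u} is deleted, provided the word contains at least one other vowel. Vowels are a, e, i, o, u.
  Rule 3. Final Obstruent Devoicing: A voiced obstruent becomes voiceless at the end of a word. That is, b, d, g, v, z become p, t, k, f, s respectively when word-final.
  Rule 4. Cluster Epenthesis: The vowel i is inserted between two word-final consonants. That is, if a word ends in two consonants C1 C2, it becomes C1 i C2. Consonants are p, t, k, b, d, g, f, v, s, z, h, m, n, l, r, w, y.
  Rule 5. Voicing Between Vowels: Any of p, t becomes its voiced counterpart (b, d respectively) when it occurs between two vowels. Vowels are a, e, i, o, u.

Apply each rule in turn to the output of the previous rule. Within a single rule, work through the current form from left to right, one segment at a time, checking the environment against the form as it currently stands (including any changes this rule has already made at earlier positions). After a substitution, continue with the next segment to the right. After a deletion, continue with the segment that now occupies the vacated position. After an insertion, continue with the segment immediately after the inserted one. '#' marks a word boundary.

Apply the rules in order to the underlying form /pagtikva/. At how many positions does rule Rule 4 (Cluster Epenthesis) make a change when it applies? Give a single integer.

Rule 1 Regressive Voicing Assimilation: [pagtikva] → [paktigva]
Rule 2 Apocope: [paktigva] → [paktigv]
Rule 3 Final Obstruent Devoicing: [paktigv] → [paktigf]
Rule 4 Cluster Epenthesis: [paktigf] → [paktigif]
Rule 5 Voicing Between Vowels: no change — [paktigif]
Rule Rule 4 changed 1 position(s).

1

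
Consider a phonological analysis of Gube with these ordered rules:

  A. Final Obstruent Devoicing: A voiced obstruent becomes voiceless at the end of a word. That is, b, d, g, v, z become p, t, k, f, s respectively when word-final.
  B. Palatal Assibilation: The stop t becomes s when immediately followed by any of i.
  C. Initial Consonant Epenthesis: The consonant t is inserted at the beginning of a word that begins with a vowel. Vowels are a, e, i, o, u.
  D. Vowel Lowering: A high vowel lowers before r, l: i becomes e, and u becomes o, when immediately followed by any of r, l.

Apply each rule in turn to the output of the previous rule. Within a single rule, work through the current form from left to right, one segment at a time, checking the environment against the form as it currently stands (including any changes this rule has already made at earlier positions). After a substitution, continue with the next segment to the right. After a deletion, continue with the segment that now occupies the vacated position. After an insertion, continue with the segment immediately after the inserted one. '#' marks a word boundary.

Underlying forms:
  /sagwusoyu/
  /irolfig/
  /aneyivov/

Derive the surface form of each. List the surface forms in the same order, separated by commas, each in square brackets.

[sagwusoyu], [terolfik], [taneyivof]

/sagwusoyu/:
  A Final Obstruent Devoicing: no change — [sagwusoyu]
  B Palatal Assibilation: no change — [sagwusoyu]
  C Initial Consonant Epenthesis: no change — [sagwusoyu]
  D Vowel Lowering: no change — [sagwusoyu]
/irolfig/:
  A Final Obstruent Devoicing: [irolfig] → [irolfik]
  B Palatal Assibilation: no change — [irolfik]
  C Initial Consonant Epenthesis: [irolfik] → [tirolfik]
  D Vowel Lowering: [tirolfik] → [terolfik]
/aneyivov/:
  A Final Obstruent Devoicing: [aneyivov] → [aneyivof]
  B Palatal Assibilation: no change — [aneyivof]
  C Initial Consonant Epenthesis: [aneyivof] → [taneyivof]
  D Vowel Lowering: no change — [taneyivof]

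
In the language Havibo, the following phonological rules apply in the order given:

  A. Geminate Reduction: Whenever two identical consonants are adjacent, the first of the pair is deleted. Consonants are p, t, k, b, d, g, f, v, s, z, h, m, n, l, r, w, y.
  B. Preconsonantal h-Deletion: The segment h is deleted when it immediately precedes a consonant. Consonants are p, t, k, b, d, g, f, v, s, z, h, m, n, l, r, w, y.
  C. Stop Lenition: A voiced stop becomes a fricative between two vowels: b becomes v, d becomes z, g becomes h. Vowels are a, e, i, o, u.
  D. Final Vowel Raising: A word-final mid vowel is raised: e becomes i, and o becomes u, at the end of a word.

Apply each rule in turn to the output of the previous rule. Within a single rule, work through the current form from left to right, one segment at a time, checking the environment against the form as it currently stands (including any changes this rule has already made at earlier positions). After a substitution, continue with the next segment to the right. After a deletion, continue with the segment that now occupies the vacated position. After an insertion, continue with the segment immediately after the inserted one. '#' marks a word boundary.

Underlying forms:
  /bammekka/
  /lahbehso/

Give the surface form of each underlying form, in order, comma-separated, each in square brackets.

/bammekka/:
  A Geminate Reduction: [bammekka] → [bameka]
  B Preconsonantal h-Deletion: no change — [bameka]
  C Stop Lenition: no change — [bameka]
  D Final Vowel Raising: no change — [bameka]
/lahbehso/:
  A Geminate Reduction: no change — [lahbehso]
  B Preconsonantal h-Deletion: [lahbehso] → [labeso]
  C Stop Lenition: [labeso] → [laveso]
  D Final Vowel Raising: [laveso] → [lavesu]

[bameka], [lavesu]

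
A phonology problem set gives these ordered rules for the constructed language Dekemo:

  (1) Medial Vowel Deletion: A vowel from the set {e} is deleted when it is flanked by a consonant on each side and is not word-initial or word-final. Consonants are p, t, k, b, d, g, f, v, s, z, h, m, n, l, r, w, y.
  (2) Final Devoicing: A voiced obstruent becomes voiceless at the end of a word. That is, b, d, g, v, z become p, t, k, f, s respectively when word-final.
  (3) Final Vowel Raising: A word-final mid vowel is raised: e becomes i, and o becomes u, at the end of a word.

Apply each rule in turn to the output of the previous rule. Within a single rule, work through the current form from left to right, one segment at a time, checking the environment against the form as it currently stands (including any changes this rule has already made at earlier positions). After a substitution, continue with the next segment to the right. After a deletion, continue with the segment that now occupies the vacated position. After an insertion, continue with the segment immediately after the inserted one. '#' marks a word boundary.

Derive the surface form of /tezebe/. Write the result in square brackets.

(1) Medial Vowel Deletion: [tezebe] → [tzbe]
(2) Final Devoicing: no change — [tzbe]
(3) Final Vowel Raising: [tzbe] → [tzbi]

[tzbi]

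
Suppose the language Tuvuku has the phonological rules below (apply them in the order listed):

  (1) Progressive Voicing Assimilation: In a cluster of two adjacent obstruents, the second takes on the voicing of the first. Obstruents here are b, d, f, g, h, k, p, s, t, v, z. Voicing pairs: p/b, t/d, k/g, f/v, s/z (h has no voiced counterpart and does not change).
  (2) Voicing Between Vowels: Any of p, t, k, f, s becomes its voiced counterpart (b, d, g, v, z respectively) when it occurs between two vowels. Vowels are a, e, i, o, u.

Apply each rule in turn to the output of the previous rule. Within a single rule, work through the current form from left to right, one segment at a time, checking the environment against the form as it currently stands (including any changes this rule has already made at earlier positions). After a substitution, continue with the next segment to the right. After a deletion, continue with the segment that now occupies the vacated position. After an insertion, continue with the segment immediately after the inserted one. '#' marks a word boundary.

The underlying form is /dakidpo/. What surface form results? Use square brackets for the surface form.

[dagidbo]

(1) Progressive Voicing Assimilation: [dakidpo] → [dakidbo]
(2) Voicing Between Vowels: [dakidbo] → [dagidbo]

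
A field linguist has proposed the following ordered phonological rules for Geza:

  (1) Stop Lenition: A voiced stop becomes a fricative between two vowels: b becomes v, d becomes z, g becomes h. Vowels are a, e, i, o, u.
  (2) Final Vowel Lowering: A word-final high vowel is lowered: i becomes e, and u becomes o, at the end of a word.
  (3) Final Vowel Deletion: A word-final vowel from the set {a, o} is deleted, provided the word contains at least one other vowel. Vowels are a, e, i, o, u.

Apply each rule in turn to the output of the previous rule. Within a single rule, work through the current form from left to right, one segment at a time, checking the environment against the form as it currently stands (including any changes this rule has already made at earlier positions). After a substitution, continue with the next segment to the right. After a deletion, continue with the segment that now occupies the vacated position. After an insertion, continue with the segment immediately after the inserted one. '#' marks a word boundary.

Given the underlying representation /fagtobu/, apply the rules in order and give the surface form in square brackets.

[fagtov]

(1) Stop Lenition: [fagtobu] → [fagtovu]
(2) Final Vowel Lowering: [fagtovu] → [fagtovo]
(3) Final Vowel Deletion: [fagtovo] → [fagtov]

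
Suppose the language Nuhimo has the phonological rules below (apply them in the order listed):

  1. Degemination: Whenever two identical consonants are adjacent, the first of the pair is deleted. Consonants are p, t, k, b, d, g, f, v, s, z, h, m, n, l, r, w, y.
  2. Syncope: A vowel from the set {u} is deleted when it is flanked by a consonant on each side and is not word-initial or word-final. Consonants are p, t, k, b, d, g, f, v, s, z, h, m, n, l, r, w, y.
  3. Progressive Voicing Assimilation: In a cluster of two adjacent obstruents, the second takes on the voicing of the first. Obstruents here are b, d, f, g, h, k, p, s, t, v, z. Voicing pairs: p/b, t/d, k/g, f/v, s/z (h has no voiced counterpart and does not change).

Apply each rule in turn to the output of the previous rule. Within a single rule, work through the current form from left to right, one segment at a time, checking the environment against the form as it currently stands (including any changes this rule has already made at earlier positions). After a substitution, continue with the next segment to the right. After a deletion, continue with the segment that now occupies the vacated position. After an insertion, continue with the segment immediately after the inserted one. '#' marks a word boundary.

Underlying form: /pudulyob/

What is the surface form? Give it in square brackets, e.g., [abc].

[ptlyob]

1 Degemination: no change — [pudulyob]
2 Syncope: [pudulyob] → [pdlyob]
3 Progressive Voicing Assimilation: [pdlyob] → [ptlyob]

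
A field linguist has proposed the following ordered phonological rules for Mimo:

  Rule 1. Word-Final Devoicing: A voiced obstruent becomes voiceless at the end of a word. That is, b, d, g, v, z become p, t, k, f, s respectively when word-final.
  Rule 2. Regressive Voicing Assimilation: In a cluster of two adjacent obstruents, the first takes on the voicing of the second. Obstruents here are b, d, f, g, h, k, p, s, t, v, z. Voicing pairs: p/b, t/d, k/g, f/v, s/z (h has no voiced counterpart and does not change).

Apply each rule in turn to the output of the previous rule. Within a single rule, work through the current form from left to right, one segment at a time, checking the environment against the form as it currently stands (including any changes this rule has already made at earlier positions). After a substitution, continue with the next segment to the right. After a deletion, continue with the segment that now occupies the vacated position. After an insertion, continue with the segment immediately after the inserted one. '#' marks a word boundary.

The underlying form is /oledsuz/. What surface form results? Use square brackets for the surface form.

Rule 1 Word-Final Devoicing: [oledsuz] → [oledsus]
Rule 2 Regressive Voicing Assimilation: [oledsus] → [oletsus]

[oletsus]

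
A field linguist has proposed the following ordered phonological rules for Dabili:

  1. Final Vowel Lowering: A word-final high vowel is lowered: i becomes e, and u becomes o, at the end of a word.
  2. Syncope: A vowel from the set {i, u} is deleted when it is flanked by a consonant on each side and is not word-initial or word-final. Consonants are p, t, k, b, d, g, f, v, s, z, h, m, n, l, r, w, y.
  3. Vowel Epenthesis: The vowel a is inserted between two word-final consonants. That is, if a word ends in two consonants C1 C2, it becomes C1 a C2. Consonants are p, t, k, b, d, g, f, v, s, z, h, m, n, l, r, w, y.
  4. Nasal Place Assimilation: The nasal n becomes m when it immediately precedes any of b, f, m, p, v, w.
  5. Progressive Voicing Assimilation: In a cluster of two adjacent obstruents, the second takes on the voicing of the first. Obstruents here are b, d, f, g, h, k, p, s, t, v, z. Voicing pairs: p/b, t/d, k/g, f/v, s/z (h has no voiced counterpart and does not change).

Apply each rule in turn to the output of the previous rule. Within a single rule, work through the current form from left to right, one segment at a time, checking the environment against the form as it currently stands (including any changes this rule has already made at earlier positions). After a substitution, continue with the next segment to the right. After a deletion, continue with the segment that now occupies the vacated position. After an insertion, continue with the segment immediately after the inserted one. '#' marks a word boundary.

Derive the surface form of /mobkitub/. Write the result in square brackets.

[mobgdab]

1 Final Vowel Lowering: no change — [mobkitub]
2 Syncope: [mobkitub] → [mobktb]
3 Vowel Epenthesis: [mobktb] → [mobktab]
4 Nasal Place Assimilation: no change — [mobktab]
5 Progressive Voicing Assimilation: [mobktab] → [mobgdab]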